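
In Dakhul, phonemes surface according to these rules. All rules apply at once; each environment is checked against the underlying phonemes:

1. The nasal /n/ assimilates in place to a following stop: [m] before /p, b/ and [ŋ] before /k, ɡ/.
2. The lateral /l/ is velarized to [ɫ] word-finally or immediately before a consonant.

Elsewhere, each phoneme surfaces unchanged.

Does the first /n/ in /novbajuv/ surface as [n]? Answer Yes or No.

/n/ (word-initial): rule 1 targets it, but not before a labial or velar stop → unchanged [n].
The actual realization is [n], which matches [n].

Yes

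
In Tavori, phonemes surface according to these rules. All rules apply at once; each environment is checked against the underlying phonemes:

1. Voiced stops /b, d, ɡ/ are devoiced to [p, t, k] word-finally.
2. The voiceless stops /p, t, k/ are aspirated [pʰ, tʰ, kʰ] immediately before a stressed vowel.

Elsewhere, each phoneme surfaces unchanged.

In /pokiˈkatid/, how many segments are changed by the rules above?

2

Segments that undergo a rule: /k/ → [kʰ] (rule 2); /d/ → [t] (rule 1).
All other segments surface unchanged.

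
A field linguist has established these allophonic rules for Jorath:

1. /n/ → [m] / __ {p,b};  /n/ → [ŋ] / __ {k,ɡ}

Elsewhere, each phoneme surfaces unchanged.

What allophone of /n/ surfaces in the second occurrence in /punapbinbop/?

/n/ — between /i/ and /b/, before a labial or velar stop — surfaces as [m] (rule 1).

[m]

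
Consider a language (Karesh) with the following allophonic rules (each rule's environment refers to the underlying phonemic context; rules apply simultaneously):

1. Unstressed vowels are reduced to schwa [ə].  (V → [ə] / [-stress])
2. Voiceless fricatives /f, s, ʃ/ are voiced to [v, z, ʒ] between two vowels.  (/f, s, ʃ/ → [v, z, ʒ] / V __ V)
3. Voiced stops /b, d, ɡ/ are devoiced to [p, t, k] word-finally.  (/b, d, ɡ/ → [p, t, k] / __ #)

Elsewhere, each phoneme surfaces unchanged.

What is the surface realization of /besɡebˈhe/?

/b/ (word-initial): rule 3 targets it, but not word-finally → unchanged [b].
/e/ meets the environment for rule 1 (in an unstressed syllable) → [ə].
/s/ — between /e/ and /ɡ/; rule 2 does not apply here → [s].
/ɡ/ (between /s/ and /e/): rule 3 targets it, but not word-finally → unchanged [ɡ].
Rule 1 applies to /e/ (between /ɡ/ and /b/: in an unstressed syllable) → [ə].
/b/ (between /e/ and /h/) fails the environment for rule 3, so it stays [b].
/h/ (between /b/ and /e/) is unaffected → [h].
/e/ — word-final; rule 1 does not apply here → [e].

[bəsɡəbˈhe]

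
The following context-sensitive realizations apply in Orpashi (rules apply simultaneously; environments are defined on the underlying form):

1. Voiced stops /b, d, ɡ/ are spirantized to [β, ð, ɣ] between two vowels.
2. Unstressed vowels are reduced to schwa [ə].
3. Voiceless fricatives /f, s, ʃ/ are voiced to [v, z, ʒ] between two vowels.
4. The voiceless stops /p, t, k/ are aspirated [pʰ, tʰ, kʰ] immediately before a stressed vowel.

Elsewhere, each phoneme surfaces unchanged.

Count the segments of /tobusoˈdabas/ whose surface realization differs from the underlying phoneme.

Segments that undergo a rule: /o/ → [ə] (rule 2); /b/ → [β] (rule 1); /u/ → [ə] (rule 2); /s/ → [z] (rule 3); /o/ → [ə] (rule 2); /d/ → [ð] (rule 1); /b/ → [β] (rule 1); /a/ → [ə] (rule 2).
All other segments surface unchanged.

8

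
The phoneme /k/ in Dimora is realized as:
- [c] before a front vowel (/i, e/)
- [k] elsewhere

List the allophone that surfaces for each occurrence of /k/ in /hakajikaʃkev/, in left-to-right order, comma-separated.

Occurrence 1 (position 3): no conditioning environment matches → elsewhere allophone [k].
Occurrence 2 (position 7): no conditioning environment matches → elsewhere allophone [k].
Occurrence 3 (position 10): before a front vowel → [c].

[k], [k], [c]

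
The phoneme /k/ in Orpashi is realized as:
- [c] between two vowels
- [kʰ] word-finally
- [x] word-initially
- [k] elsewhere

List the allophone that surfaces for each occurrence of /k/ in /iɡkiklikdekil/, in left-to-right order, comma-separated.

[k], [k], [k], [c]

Occurrence 1 (position 3): no conditioning environment matches → elsewhere allophone [k].
Occurrence 2 (position 5): no conditioning environment matches → elsewhere allophone [k].
Occurrence 3 (position 8): no conditioning environment matches → elsewhere allophone [k].
Occurrence 4 (position 11): between two vowels → [c].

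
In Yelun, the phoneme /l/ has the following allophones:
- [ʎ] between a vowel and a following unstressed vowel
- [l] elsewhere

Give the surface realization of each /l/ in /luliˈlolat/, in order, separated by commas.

[l], [ʎ], [l], [ʎ]

Occurrence 1 (position 1): no conditioning environment matches → elsewhere allophone [l].
Occurrence 2 (position 3): between a vowel and a following unstressed vowel → [ʎ].
Occurrence 3 (position 5): no conditioning environment matches → elsewhere allophone [l].
Occurrence 4 (position 7): between a vowel and a following unstressed vowel → [ʎ].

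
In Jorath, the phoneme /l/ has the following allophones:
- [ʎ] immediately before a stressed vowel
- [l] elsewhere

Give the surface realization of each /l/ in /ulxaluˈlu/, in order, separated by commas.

Occurrence 1 (position 2): no conditioning environment matches → elsewhere allophone [l].
Occurrence 2 (position 5): no conditioning environment matches → elsewhere allophone [l].
Occurrence 3 (position 7): immediately before a stressed vowel → [ʎ].

[l], [l], [ʎ]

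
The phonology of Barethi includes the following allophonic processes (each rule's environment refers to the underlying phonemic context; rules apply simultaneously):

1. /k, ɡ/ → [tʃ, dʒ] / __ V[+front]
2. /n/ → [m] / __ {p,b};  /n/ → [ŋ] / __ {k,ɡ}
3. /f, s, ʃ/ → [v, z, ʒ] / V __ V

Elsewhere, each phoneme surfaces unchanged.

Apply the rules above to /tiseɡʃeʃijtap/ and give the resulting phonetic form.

/s/ — between /i/ and /e/, between two vowels — surfaces as [z] (rule 3).
/ɡ/ — between /e/ and /ʃ/; rule 1 does not apply here → [ɡ].
/ʃ/ — between /ɡ/ and /e/; rule 3 does not apply here → [ʃ].
/ʃ/ (between /e/ and /i/) occurs between two vowels → [ʒ] by rule 3.

[tizeɡʃeʒijtap]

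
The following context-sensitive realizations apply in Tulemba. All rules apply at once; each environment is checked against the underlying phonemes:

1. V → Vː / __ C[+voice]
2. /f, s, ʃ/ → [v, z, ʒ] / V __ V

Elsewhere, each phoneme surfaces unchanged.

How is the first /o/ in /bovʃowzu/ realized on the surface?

[oː]

/o/ — between /b/ and /v/, before a voiced consonant — surfaces as [oː] (rule 1).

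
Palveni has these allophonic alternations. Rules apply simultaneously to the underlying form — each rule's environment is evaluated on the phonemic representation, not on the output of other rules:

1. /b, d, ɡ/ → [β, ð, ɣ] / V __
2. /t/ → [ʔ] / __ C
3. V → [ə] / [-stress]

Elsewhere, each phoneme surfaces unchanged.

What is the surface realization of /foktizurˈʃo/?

[fəktəzərˈʃo]

/f/ (word-initial): no rule targets it → [f].
/o/ — between /f/ and /k/, in an unstressed syllable — surfaces as [ə] (rule 3).
/k/ stays [k].
/t/ (between /k/ and /i/) is in the target of rule 2 but the environment (immediately before a consonant) is not met → [t].
/i/ (between /t/ and /z/): in an unstressed syllable, so rule 3 applies → [ə].
/z/ (between /i/ and /u/): no rule targets it → [z].
Rule 3 applies to /u/ (between /z/ and /r/: in an unstressed syllable) → [ə].
/r/ (between /u/ and /ʃ/) is unaffected → [r].
/ʃ/ — not in any rule's target class → [ʃ].
/o/ (word-final): rule 3 targets it, but not in an unstressed syllable → unchanged [o].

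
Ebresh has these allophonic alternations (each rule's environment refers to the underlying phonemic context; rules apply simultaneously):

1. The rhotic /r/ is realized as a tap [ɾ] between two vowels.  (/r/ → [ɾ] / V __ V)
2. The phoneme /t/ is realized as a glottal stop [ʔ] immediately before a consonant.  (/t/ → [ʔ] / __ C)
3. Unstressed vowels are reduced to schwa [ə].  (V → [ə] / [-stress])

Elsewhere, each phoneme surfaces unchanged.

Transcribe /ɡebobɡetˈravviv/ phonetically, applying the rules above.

/e/ (between /ɡ/ and /b/) occurs in an unstressed syllable → [ə] by rule 3.
/o/ (between /b/ and /b/) occurs in an unstressed syllable → [ə] by rule 3.
/e/ (between /ɡ/ and /t/): in an unstressed syllable, so rule 3 applies → [ə].
/t/ (between /e/ and /r/): immediately before a consonant, so rule 2 applies → [ʔ].
/r/ (between /t/ and /a/) is in the target of rule 1 but the environment (between two vowels) is not met → [r].
/a/ (between /r/ and /v/) fails the environment for rule 3, so it stays [a].
/i/ (between /v/ and /v/): in an unstressed syllable, so rule 3 applies → [ə].

[ɡəbəbɡəʔˈravvəv]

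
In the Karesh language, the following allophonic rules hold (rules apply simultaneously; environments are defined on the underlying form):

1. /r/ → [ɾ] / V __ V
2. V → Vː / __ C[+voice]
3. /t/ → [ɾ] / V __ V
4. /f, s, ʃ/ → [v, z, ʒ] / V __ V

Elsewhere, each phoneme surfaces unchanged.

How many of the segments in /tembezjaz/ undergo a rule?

Segments that undergo a rule: /e/ → [eː] (rule 2); /e/ → [eː] (rule 2); /a/ → [aː] (rule 2).
All other segments surface unchanged.

3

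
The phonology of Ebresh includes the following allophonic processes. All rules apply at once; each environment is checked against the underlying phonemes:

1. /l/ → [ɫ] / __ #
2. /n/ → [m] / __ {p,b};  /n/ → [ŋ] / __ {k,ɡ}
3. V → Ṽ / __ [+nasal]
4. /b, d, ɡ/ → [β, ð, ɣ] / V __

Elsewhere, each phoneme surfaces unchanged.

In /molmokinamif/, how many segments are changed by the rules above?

2

Segments that undergo a rule: /i/ → [ĩ] (rule 3); /a/ → [ã] (rule 3).
All other segments surface unchanged.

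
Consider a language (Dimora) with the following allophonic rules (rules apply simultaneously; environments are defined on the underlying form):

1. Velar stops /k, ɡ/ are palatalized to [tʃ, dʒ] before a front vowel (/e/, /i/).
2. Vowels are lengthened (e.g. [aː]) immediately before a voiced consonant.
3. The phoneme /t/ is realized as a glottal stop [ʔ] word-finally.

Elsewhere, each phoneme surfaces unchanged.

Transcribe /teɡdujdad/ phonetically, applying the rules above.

[teːɡduːjdaːd]

/t/ (word-initial) is in the target of rule 3 but the environment (word-finally) is not met → [t].
Rule 2 applies to /e/ (between /t/ and /ɡ/: before a voiced consonant) → [eː].
/ɡ/ (between /e/ and /d/): rule 1 targets it, but not before a front vowel → unchanged [ɡ].
/u/ — between /d/ and /j/, before a voiced consonant — surfaces as [uː] (rule 2).
/a/ meets the environment for rule 2 (before a voiced consonant) → [aː].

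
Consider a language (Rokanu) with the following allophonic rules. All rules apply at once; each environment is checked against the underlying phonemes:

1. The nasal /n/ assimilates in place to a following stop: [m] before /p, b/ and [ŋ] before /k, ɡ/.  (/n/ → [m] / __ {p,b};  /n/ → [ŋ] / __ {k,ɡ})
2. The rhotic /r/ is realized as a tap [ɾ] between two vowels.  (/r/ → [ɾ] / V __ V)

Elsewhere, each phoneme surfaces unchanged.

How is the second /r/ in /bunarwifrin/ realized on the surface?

/r/ (between /f/ and /i/) is in the target of rule 2 but the environment (between two vowels) is not met → [r].

[r]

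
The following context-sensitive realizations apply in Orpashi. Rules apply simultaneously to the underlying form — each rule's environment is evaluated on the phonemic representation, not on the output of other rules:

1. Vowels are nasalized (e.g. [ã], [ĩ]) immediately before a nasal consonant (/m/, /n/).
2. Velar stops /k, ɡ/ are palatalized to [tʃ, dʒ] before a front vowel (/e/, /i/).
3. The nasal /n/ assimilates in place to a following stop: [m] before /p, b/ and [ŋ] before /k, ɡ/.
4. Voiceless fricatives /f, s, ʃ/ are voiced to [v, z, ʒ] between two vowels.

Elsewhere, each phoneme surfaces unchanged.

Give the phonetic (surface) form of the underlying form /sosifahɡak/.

/s/ (word-initial) is in the target of rule 4 but the environment (between two vowels) is not met → [s].
/o/ — between /s/ and /s/; rule 1 does not apply here → [o].
/s/ (between /o/ and /i/) occurs between two vowels → [z] by rule 4.
/i/ (between /s/ and /f/) fails the environment for rule 1, so it stays [i].
/f/ — between /i/ and /a/, between two vowels — surfaces as [v] (rule 4).
/a/ (between /f/ and /h/) is in the target of rule 1 but the environment (before a nasal consonant) is not met → [a].
/h/ (between /a/ and /ɡ/): no rule targets it → [h].
/ɡ/ (between /h/ and /a/): rule 2 targets it, but not before a front vowel → unchanged [ɡ].
/a/ (between /ɡ/ and /k/): rule 1 targets it, but not before a nasal consonant → unchanged [a].
/k/ — word-final; rule 2 does not apply here → [k].

[sozivahɡak]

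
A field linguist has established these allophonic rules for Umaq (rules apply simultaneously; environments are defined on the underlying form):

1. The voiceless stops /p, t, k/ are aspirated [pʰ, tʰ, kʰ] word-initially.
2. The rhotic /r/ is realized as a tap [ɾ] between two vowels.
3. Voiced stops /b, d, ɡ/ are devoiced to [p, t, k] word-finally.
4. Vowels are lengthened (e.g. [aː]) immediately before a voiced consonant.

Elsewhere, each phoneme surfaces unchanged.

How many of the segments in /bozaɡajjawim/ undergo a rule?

5

Segments that undergo a rule: /o/ → [oː] (rule 4); /a/ → [aː] (rule 4); /a/ → [aː] (rule 4); /a/ → [aː] (rule 4); /i/ → [iː] (rule 4).
All other segments surface unchanged.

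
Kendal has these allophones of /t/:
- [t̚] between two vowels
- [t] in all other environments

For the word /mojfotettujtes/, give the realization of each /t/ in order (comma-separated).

[t̚], [t], [t], [t]

Occurrence 1 (position 6): between two vowels → [t̚].
Occurrence 2 (position 8): no conditioning environment matches → elsewhere allophone [t].
Occurrence 3 (position 9): no conditioning environment matches → elsewhere allophone [t].
Occurrence 4 (position 12): no conditioning environment matches → elsewhere allophone [t].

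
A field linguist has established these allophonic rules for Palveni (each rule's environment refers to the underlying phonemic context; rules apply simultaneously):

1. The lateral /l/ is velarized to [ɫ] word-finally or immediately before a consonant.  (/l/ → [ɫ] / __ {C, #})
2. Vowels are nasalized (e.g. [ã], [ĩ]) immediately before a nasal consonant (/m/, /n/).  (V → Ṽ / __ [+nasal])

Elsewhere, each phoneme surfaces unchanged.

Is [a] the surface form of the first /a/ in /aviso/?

Yes

/a/ — word-initial; rule 2 does not apply here → [a].
The actual realization is [a], which matches [a].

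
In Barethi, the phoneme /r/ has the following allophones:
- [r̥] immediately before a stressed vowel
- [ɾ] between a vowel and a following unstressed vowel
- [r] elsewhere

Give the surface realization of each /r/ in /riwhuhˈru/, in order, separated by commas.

Occurrence 1 (position 1): no conditioning environment matches → elsewhere allophone [r].
Occurrence 2 (position 7): immediately before a stressed vowel → [r̥].

[r], [r̥]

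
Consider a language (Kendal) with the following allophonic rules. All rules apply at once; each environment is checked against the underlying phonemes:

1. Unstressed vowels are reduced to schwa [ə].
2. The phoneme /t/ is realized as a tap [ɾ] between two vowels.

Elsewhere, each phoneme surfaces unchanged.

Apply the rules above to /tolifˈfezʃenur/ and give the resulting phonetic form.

[tələfˈfezʃənər]

/t/ (word-initial) fails the environment for rule 2, so it stays [t].
/o/ meets the environment for rule 1 (in an unstressed syllable) → [ə].
/l/ (between /o/ and /i/) is unaffected → [l].
/i/ (between /l/ and /f/): in an unstressed syllable, so rule 1 applies → [ə].
/f/ stays [f].
/f/ stays [f].
/e/ — between /f/ and /z/; rule 1 does not apply here → [e].
/z/ (between /e/ and /ʃ/): no rule targets it → [z].
/ʃ/ (between /z/ and /e/): no rule targets it → [ʃ].
/e/ meets the environment for rule 1 (in an unstressed syllable) → [ə].
/n/ stays [n].
/u/ (between /n/ and /r/) occurs in an unstressed syllable → [ə] by rule 1.
/r/ stays [r].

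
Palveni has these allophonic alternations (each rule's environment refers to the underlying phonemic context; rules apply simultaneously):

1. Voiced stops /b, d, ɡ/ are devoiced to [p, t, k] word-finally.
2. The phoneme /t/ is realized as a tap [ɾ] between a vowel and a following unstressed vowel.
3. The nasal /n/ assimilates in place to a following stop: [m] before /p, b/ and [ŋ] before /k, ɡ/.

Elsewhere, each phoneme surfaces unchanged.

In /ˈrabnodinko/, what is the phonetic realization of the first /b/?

[b]

/b/ (between /a/ and /n/) fails the environment for rule 1, so it stays [b].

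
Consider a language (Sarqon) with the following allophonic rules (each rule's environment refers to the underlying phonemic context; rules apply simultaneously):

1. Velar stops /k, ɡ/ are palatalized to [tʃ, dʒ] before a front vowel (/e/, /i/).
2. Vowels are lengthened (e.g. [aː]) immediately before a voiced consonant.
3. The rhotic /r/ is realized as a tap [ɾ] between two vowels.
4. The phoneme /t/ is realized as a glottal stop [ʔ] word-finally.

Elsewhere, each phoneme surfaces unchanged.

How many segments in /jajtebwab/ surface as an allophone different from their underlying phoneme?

3

Segments that undergo a rule: /a/ → [aː] (rule 2); /e/ → [eː] (rule 2); /a/ → [aː] (rule 2).
All other segments surface unchanged.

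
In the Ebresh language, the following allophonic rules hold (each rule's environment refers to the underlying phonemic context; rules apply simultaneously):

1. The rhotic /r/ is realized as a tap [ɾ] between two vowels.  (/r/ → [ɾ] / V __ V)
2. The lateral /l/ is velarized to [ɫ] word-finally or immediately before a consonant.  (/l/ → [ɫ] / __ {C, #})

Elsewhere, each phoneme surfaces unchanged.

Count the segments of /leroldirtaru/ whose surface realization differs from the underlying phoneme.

Segments that undergo a rule: /r/ → [ɾ] (rule 1); /l/ → [ɫ] (rule 2); /r/ → [ɾ] (rule 1).
All other segments surface unchanged.

3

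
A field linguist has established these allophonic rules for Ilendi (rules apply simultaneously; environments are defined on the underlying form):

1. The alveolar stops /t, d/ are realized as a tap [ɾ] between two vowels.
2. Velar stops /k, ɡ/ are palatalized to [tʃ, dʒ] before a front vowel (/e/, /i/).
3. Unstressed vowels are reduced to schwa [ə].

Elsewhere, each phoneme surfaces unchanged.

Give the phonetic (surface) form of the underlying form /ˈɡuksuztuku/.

/ɡ/ (word-initial) is in the target of rule 2 but the environment (before a front vowel) is not met → [ɡ].
/u/ — between /ɡ/ and /k/; rule 3 does not apply here → [u].
/k/ — between /u/ and /s/; rule 2 does not apply here → [k].
/s/ (between /k/ and /u/) is unaffected → [s].
/u/ (between /s/ and /z/): in an unstressed syllable, so rule 3 applies → [ə].
/z/ (between /u/ and /t/): no rule targets it → [z].
/t/ (between /z/ and /u/): rule 1 targets it, but not between two vowels → unchanged [t].
/u/ (between /t/ and /k/) occurs in an unstressed syllable → [ə] by rule 3.
/k/ — between /u/ and /u/; rule 2 does not apply here → [k].
/u/ (word-final): in an unstressed syllable, so rule 3 applies → [ə].

[ˈɡuksəztəkə]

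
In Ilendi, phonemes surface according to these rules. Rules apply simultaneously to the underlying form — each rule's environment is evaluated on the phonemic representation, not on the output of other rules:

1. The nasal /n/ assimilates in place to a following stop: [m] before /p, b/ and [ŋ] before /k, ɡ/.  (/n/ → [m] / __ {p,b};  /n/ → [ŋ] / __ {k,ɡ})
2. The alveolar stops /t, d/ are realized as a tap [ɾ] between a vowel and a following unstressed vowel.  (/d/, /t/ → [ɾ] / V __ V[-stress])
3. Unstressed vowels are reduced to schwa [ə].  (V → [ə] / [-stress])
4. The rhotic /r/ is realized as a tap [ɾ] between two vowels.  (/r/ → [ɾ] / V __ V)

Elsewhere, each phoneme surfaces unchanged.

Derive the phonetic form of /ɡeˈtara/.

[ɡəˈtaɾə]

/ɡ/ — not in any rule's target class → [ɡ].
/e/ (between /ɡ/ and /t/): in an unstressed syllable, so rule 3 applies → [ə].
/t/ — between /e/ and /a/; rule 2 does not apply here → [t].
/a/ (between /t/ and /r/) fails the environment for rule 3, so it stays [a].
/r/ (between /a/ and /a/) occurs between two vowels → [ɾ] by rule 4.
/a/ meets the environment for rule 3 (in an unstressed syllable) → [ə].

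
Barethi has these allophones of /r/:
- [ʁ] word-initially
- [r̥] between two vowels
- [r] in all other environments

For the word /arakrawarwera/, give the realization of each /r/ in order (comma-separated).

Occurrence 1 (position 2): between two vowels → [r̥].
Occurrence 2 (position 5): no conditioning environment matches → elsewhere allophone [r].
Occurrence 3 (position 9): no conditioning environment matches → elsewhere allophone [r].
Occurrence 4 (position 12): between two vowels → [r̥].

[r̥], [r], [r], [r̥]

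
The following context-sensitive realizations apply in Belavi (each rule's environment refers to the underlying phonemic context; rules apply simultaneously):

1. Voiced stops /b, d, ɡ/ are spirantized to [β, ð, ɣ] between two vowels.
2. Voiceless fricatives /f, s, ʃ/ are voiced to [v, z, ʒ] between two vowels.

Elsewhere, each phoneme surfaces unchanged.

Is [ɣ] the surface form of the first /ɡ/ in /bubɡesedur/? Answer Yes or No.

No

/ɡ/ — between /b/ and /e/; rule 1 does not apply here → [ɡ].
The actual realization is [ɡ], not [ɣ].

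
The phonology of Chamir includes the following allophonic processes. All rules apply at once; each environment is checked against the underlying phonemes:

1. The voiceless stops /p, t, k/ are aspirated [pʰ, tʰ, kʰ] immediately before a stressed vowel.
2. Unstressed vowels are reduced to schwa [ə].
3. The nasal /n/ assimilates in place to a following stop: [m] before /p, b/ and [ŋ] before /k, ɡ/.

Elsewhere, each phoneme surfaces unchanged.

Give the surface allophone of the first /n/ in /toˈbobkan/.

[n]

/n/ (word-final) fails the environment for rule 3, so it stays [n].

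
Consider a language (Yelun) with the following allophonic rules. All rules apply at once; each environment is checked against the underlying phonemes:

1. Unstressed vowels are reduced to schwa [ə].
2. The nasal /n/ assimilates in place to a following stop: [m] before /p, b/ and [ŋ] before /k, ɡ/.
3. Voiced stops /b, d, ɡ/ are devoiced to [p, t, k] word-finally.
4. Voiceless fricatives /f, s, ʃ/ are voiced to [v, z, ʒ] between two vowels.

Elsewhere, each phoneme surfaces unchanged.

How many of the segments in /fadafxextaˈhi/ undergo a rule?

Segments that undergo a rule: /a/ → [ə] (rule 1); /a/ → [ə] (rule 1); /e/ → [ə] (rule 1); /a/ → [ə] (rule 1).
All other segments surface unchanged.

4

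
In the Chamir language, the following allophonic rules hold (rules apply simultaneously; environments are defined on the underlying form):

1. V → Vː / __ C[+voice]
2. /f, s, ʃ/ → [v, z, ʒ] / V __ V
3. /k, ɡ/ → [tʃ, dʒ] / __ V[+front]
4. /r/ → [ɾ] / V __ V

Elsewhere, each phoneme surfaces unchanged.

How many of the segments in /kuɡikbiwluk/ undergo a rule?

Segments that undergo a rule: /u/ → [uː] (rule 1); /ɡ/ → [dʒ] (rule 3); /i/ → [iː] (rule 1).
All other segments surface unchanged.

3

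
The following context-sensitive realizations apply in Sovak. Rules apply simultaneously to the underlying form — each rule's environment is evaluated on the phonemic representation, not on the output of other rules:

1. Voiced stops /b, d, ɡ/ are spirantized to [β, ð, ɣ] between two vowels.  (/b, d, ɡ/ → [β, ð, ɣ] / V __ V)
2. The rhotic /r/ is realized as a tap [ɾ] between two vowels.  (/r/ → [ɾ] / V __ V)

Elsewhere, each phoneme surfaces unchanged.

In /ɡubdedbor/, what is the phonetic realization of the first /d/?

[d]

/d/ (between /b/ and /e/) fails the environment for rule 1, so it stays [d].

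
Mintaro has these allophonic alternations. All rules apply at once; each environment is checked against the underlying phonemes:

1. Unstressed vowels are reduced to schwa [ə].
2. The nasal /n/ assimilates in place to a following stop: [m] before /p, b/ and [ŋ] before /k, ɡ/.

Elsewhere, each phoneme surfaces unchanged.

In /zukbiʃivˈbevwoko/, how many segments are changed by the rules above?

Segments that undergo a rule: /u/ → [ə] (rule 1); /i/ → [ə] (rule 1); /i/ → [ə] (rule 1); /o/ → [ə] (rule 1); /o/ → [ə] (rule 1).
All other segments surface unchanged.

5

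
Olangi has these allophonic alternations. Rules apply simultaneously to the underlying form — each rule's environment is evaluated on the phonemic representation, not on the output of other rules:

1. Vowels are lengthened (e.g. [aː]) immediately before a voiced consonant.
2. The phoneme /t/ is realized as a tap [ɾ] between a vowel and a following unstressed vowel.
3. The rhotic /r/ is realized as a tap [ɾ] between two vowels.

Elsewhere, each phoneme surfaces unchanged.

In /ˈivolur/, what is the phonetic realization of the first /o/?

Rule 1 applies to /o/ (between /v/ and /l/: before a voiced consonant) → [oː].

[oː]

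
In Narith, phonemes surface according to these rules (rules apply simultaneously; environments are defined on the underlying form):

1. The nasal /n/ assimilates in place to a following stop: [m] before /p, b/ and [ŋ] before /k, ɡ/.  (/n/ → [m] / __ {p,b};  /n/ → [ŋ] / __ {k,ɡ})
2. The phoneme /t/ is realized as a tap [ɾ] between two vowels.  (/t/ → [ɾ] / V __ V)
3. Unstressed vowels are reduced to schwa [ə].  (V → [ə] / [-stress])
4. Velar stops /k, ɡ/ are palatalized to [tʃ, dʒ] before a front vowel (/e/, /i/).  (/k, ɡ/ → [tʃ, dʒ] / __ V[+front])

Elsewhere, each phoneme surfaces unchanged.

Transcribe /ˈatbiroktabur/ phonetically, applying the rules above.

/a/ — word-initial; rule 3 does not apply here → [a].
/t/ (between /a/ and /b/) fails the environment for rule 2, so it stays [t].
/b/ stays [b].
/i/ (between /b/ and /r/) occurs in an unstressed syllable → [ə] by rule 3.
/r/ (between /i/ and /o/) is unaffected → [r].
Rule 3 applies to /o/ (between /r/ and /k/: in an unstressed syllable) → [ə].
/k/ (between /o/ and /t/) fails the environment for rule 4, so it stays [k].
/t/ (between /k/ and /a/) is in the target of rule 2 but the environment (between two vowels) is not met → [t].
/a/ meets the environment for rule 3 (in an unstressed syllable) → [ə].
/b/ stays [b].
/u/ (between /b/ and /r/): in an unstressed syllable, so rule 3 applies → [ə].
/r/ — not in any rule's target class → [r].

[ˈatbərəktəbər]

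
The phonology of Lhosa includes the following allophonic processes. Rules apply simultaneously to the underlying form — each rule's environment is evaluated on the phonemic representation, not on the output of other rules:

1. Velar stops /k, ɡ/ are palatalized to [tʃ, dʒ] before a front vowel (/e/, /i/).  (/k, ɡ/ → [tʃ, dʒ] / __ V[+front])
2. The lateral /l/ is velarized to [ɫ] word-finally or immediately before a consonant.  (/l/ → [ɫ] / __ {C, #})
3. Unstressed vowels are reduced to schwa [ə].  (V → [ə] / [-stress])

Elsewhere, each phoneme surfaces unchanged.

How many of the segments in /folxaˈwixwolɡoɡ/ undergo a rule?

Segments that undergo a rule: /o/ → [ə] (rule 3); /l/ → [ɫ] (rule 2); /a/ → [ə] (rule 3); /o/ → [ə] (rule 3); /l/ → [ɫ] (rule 2); /o/ → [ə] (rule 3).
All other segments surface unchanged.

6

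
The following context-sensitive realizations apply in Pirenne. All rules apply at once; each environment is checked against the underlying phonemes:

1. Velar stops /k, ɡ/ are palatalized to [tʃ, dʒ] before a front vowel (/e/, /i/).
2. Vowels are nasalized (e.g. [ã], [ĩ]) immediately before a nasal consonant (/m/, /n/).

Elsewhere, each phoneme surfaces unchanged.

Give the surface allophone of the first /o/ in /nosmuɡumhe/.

[o]

/o/ (between /n/ and /s/) fails the environment for rule 2, so it stays [o].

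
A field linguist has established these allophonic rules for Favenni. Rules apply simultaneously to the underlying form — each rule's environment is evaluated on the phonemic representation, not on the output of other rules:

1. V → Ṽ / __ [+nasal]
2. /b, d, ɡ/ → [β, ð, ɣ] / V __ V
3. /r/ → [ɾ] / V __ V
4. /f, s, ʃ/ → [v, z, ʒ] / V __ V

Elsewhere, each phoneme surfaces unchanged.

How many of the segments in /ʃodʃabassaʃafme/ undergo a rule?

2

Segments that undergo a rule: /b/ → [β] (rule 2); /ʃ/ → [ʒ] (rule 4).
All other segments surface unchanged.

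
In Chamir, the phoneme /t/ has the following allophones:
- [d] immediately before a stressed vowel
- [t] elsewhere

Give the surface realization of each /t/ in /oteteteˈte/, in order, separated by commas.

[t], [t], [t], [d]

Occurrence 1 (position 2): no conditioning environment matches → elsewhere allophone [t].
Occurrence 2 (position 4): no conditioning environment matches → elsewhere allophone [t].
Occurrence 3 (position 6): no conditioning environment matches → elsewhere allophone [t].
Occurrence 4 (position 8): immediately before a stressed vowel → [d].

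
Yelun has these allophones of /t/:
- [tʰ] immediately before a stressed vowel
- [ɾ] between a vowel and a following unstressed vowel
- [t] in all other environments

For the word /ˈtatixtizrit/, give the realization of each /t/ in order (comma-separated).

Occurrence 1 (position 1): immediately before a stressed vowel → [tʰ].
Occurrence 2 (position 3): between a vowel and an unstressed vowel → [ɾ].
Occurrence 3 (position 6): no conditioning environment matches → elsewhere allophone [t].
Occurrence 4 (position 11): no conditioning environment matches → elsewhere allophone [t].

[tʰ], [ɾ], [t], [t]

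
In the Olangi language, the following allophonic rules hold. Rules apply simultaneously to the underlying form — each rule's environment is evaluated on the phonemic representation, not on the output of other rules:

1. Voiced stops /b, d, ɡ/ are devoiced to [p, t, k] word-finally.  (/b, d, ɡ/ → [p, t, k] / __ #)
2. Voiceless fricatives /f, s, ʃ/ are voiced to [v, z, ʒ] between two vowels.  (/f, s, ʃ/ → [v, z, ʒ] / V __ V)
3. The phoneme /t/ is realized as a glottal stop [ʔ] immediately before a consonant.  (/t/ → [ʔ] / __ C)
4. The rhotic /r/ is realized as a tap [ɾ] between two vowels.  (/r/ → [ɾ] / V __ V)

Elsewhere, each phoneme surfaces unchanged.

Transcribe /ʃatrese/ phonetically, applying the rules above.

/ʃ/ (word-initial): rule 2 targets it, but not between two vowels → unchanged [ʃ].
/a/ (between /ʃ/ and /t/): no rule targets it → [a].
/t/ meets the environment for rule 3 (immediately before a consonant) → [ʔ].
/r/ (between /t/ and /e/): rule 4 targets it, but not between two vowels → unchanged [r].
/e/ stays [e].
/s/ meets the environment for rule 2 (between two vowels) → [z].
/e/ (word-final) is unaffected → [e].

[ʃaʔreze]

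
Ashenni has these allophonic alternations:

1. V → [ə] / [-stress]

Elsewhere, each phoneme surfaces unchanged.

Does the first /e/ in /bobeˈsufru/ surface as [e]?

No

/e/ (between /b/ and /s/): in an unstressed syllable, so rule 1 applies → [ə].
The actual realization is [ə], not [e].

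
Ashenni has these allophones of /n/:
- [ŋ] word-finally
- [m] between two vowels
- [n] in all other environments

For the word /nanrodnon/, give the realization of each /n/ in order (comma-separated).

[n], [n], [n], [ŋ]

Occurrence 1 (position 1): no conditioning environment matches → elsewhere allophone [n].
Occurrence 2 (position 3): no conditioning environment matches → elsewhere allophone [n].
Occurrence 3 (position 7): no conditioning environment matches → elsewhere allophone [n].
Occurrence 4 (position 9): word-finally → [ŋ].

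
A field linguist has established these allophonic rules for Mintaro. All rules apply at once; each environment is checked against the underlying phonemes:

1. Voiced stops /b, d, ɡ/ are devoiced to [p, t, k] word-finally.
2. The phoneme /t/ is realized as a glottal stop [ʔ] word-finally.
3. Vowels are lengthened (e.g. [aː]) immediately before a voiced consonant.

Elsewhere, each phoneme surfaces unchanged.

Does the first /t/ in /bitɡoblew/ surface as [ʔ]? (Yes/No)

No

/t/ (between /i/ and /ɡ/) fails the environment for rule 2, so it stays [t].
The actual realization is [t], not [ʔ].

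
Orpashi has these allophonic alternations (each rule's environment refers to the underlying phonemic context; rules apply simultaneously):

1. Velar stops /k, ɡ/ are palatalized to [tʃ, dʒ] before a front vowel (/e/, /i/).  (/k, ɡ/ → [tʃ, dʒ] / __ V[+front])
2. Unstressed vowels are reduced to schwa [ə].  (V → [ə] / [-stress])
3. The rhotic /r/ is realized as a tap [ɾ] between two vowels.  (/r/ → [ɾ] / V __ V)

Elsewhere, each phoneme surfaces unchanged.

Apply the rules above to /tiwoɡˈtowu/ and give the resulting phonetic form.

[təwəɡˈtowə]

/t/ (word-initial): no rule targets it → [t].
/i/ — between /t/ and /w/, in an unstressed syllable — surfaces as [ə] (rule 2).
/w/ stays [w].
/o/ (between /w/ and /ɡ/): in an unstressed syllable, so rule 2 applies → [ə].
/ɡ/ (between /o/ and /t/) fails the environment for rule 1, so it stays [ɡ].
/t/ — not in any rule's target class → [t].
/o/ — between /t/ and /w/; rule 2 does not apply here → [o].
/w/ stays [w].
Rule 2 applies to /u/ (word-final: in an unstressed syllable) → [ə].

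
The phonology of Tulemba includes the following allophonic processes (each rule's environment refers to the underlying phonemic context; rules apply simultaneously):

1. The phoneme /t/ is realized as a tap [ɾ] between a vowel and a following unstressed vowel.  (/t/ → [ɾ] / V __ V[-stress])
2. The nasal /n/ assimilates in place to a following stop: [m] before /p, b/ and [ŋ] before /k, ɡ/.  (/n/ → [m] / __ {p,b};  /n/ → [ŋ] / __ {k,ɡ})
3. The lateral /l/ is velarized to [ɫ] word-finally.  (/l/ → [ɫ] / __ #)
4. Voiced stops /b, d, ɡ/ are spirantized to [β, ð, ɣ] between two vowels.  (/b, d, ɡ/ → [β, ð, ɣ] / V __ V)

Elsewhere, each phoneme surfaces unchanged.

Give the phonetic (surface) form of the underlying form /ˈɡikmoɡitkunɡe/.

/ɡ/ — word-initial; rule 4 does not apply here → [ɡ].
/i/ — not in any rule's target class → [i].
/k/ (between /i/ and /m/): no rule targets it → [k].
/m/ (between /k/ and /o/) is unaffected → [m].
/o/ — not in any rule's target class → [o].
/ɡ/ (between /o/ and /i/) occurs between two vowels → [ɣ] by rule 4.
/i/ (between /ɡ/ and /t/): no rule targets it → [i].
/t/ (between /i/ and /k/): rule 1 targets it, but not between a vowel and a following unstressed vowel → unchanged [t].
/k/ stays [k].
/u/ (between /k/ and /n/): no rule targets it → [u].
/n/ — between /u/ and /ɡ/, before a labial or velar stop — surfaces as [ŋ] (rule 2).
/ɡ/ (between /n/ and /e/) fails the environment for rule 4, so it stays [ɡ].
/e/ (word-final): no rule targets it → [e].

[ˈɡikmoɣitkuŋɡe]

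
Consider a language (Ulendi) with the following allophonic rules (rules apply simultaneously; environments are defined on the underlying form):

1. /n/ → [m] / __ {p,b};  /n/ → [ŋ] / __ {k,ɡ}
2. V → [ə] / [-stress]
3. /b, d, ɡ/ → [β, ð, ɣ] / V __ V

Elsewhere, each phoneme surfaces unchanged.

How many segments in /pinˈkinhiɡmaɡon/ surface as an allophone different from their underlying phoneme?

6

Segments that undergo a rule: /i/ → [ə] (rule 2); /n/ → [ŋ] (rule 1); /i/ → [ə] (rule 2); /a/ → [ə] (rule 2); /ɡ/ → [ɣ] (rule 3); /o/ → [ə] (rule 2).
All other segments surface unchanged.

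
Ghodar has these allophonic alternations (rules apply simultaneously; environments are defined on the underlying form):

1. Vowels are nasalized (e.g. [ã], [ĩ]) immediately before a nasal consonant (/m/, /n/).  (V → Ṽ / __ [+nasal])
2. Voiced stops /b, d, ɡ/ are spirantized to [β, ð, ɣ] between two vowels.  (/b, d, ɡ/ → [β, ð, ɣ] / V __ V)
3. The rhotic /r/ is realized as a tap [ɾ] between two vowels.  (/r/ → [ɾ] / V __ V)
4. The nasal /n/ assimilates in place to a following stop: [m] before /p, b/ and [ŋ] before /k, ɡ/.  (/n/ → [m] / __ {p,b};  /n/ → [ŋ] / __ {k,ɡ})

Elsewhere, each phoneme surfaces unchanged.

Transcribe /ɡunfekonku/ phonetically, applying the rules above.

[ɡũnfekõŋku]

/ɡ/ (word-initial): rule 2 targets it, but not between two vowels → unchanged [ɡ].
/u/ — between /ɡ/ and /n/, before a nasal consonant — surfaces as [ũ] (rule 1).
/n/ (between /u/ and /f/) fails the environment for rule 4, so it stays [n].
/f/ (between /n/ and /e/) is unaffected → [f].
/e/ (between /f/ and /k/): rule 1 targets it, but not before a nasal consonant → unchanged [e].
/k/ — not in any rule's target class → [k].
/o/ (between /k/ and /n/): before a nasal consonant, so rule 1 applies → [õ].
Rule 4 applies to /n/ (between /o/ and /k/: before a labial or velar stop) → [ŋ].
/k/ — not in any rule's target class → [k].
/u/ (word-final) is in the target of rule 1 but the environment (before a nasal consonant) is not met → [u].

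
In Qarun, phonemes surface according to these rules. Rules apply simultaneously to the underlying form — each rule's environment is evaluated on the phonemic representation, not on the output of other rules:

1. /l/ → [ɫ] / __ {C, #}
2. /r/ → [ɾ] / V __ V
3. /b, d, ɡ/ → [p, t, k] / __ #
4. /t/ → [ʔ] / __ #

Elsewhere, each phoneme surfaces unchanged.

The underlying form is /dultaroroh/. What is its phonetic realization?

/d/ (word-initial) is in the target of rule 3 but the environment (word-finally) is not met → [d].
/l/ (between /u/ and /t/) occurs word-finally or immediately before a consonant → [ɫ] by rule 1.
/t/ (between /l/ and /a/) is in the target of rule 4 but the environment (word-finally) is not met → [t].
/r/ (between /a/ and /o/) occurs between two vowels → [ɾ] by rule 2.
/r/ (between /o/ and /o/) occurs between two vowels → [ɾ] by rule 2.

[duɫtaɾoɾoh]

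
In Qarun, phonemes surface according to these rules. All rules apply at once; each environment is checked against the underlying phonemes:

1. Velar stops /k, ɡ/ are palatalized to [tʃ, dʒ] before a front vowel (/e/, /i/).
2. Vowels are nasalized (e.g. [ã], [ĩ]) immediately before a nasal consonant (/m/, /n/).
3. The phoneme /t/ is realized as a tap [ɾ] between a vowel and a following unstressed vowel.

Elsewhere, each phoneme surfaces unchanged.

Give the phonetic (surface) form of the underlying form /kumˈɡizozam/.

/k/ (word-initial) fails the environment for rule 1, so it stays [k].
/u/ — between /k/ and /m/, before a nasal consonant — surfaces as [ũ] (rule 2).
/m/ stays [m].
/ɡ/ (between /m/ and /i/): before a front vowel, so rule 1 applies → [dʒ].
/i/ (between /ɡ/ and /z/) fails the environment for rule 2, so it stays [i].
/z/ (between /i/ and /o/): no rule targets it → [z].
/o/ (between /z/ and /z/): rule 2 targets it, but not before a nasal consonant → unchanged [o].
/z/ — not in any rule's target class → [z].
/a/ meets the environment for rule 2 (before a nasal consonant) → [ã].
/m/ stays [m].

[kũmˈdʒizozãm]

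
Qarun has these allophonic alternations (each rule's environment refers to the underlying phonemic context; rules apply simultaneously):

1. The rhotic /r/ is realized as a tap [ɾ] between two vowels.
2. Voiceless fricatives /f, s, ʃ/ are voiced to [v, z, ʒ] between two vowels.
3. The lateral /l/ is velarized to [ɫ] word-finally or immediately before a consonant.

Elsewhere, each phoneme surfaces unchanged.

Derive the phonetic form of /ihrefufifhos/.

/i/ — not in any rule's target class → [i].
/h/ stays [h].
/r/ (between /h/ and /e/) is in the target of rule 1 but the environment (between two vowels) is not met → [r].
/e/ (between /r/ and /f/): no rule targets it → [e].
/f/ — between /e/ and /u/, between two vowels — surfaces as [v] (rule 2).
/u/ stays [u].
Rule 2 applies to /f/ (between /u/ and /i/: between two vowels) → [v].
/i/ — not in any rule's target class → [i].
/f/ (between /i/ and /h/) is in the target of rule 2 but the environment (between two vowels) is not met → [f].
/h/ stays [h].
/o/ — not in any rule's target class → [o].
/s/ (word-final): rule 2 targets it, but not between two vowels → unchanged [s].

[ihrevuvifhos]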